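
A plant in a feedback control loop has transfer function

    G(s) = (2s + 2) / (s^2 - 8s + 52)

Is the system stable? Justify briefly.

unstable

The poles can be read from the denominator factors: s = 4 + 6j, 4 - 6j.
Since the pole(s) at s = 4 + 6j, 4 - 6j lie in the right half-plane, the system is unstable.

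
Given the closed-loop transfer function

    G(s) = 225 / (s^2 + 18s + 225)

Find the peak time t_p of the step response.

t_p ≈ 0.2618 s

Comparing s^2 + 18s + 225 to s^2 + 2ζωₙs + ωₙ²: ωₙ = 15 rad/s and ζ = 18/(2·15) = 0.6.
ζωₙ = 18/2 = 9, so ω_d = ωₙ√(1−ζ²) = √(ωₙ² − (ζωₙ)²) = √(225 − 9²) = √144 = 12 rad/s.
t_p = π/ω_d = π/12 ≈ 0.2618 s.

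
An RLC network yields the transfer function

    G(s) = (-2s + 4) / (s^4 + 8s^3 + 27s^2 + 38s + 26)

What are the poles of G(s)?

The poles are the roots of the denominator s^4 + 8s^3 + 27s^2 + 38s + 26 = 0.
No real roots exist; factor into two real quadratics: (s^2 + 2s + 2)(s^2 + 6s + 13) = 0.
Each quadratic gives a conjugate pair via the quadratic formula.

s = -1 ± j, -3 ± 2j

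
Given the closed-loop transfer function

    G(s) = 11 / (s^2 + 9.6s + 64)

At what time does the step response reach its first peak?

Comparing s^2 + 9.6s + 64 to s^2 + 2ζωₙs + ωₙ²: ωₙ = 8 rad/s and ζ = 9.6/(2·8) = 0.6.
ζωₙ = 9.6/2 = 4.8, so ω_d = ωₙ√(1−ζ²) = √(ωₙ² − (ζωₙ)²) = √(64 − 4.8²) = √40.96 = 6.400 rad/s.
t_p = π/ω_d = π/6.400 ≈ 0.4909 s.

t_p ≈ 0.4909 s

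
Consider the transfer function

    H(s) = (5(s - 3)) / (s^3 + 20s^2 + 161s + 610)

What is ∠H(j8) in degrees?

∠H(j8) ≈ -20.25°

At s = j8: numerator = -15 + j40, denominator = -670 + j776.
∠H = ∠num − ∠den = 110.56° − (130.81°) = -20.25°.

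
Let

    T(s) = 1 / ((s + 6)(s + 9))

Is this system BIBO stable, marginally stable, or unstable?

The poles can be read from the denominator factors: s = -6, -9.
Since all poles lie strictly in the left half-plane, the system is stable.

stable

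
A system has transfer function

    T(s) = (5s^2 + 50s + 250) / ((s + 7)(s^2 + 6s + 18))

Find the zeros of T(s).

Set the numerator to zero: 5s^2 + 50s + 250 = 0, i.e. 5·(s^2 + 10s + 50) = 0.
Factoring: (s^2 + 10s + 50) = 0.

s = -5 ± 5j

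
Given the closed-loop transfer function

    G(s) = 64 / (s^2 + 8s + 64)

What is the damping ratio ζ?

Compare the denominator to the standard form s^2 + 2ζωₙs + ωₙ².
ωₙ² = 64, so ωₙ = 8 rad/s.
2ζωₙ = 8, so ζ = 8/(2·8) = 0.5.

ζ = 0.5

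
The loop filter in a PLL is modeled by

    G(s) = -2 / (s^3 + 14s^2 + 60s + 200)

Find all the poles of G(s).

The poles are the roots of the denominator s^3 + 14s^2 + 60s + 200 = 0.
Trying s = -10: the polynomial evaluates to 0, so (s + 10) is a factor.
Dividing out leaves s^2 + 4s + 20 = 0.
The quadratic formula then gives s = -2 ± 4j.

s = -2 ± 4j, -10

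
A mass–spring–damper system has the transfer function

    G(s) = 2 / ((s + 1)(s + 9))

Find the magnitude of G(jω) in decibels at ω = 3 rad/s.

|G(j3)|_dB ≈ -23.5 dB

Substitute s = j3: numerator = 2, denominator = j30.
|G(j3)| = |2| / |j30| = 2 / 30 ≈ 0.06667.
In decibels: 20·log₁₀(0.06667) ≈ -23.5 dB.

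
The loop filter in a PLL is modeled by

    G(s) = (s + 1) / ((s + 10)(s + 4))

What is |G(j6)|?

|G(j6)| ≈ 0.07233

Substitute s = j6: numerator = 1 + j6, denominator = 4 + j84.
|G(j6)| = |1 + j6| / |4 + j84| = 6.0828 / 84.095 ≈ 0.07233.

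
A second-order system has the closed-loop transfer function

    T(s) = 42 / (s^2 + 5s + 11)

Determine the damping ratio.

Compare the denominator to the standard form s^2 + 2ζωₙs + ωₙ².
ωₙ² = 11, so ωₙ = √11 ≈ 3.317 rad/s.
2ζωₙ = 5, so ζ = 5/(2·√11) ≈ 0.7538.
With ζ = 0.7538 the response is underdamped.

ζ ≈ 0.7538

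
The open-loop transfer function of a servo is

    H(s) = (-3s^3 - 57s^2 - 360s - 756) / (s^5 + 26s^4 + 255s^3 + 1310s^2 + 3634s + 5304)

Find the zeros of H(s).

Set the numerator to zero: -3s^3 - 57s^2 - 360s - 756 = 0, i.e. -3·(s^3 + 19s^2 + 120s + 252) = 0.
Factoring: (s + 7)(s + 6)^2 = 0.

s = -7, -6, -6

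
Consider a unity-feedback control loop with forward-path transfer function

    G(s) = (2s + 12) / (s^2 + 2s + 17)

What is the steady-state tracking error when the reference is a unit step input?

G(s) has no poles at the origin.
This is a Type 0 system. Kp = lim_{s→0} G(s) = 12/17.
e_ss = 1/(1 + Kp) = 1/(1 + 12/17) = 17/29 ≈ 0.5862.

e_ss = 0.5862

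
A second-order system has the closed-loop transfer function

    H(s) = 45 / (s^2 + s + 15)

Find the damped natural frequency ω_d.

Comparing s^2 + s + 15 to s^2 + 2ζωₙs + ωₙ²: ωₙ = √15 ≈ 3.873 rad/s and ζ = 1/(2·√15) ≈ 0.1291.
ζωₙ = 1/2 = 0.5, so ω_d = ωₙ√(1−ζ²) = √(ωₙ² − (ζωₙ)²) = √(15 − 0.5²) = √14.75 ≈ 3.841 rad/s.

ω_d ≈ 3.841 rad/s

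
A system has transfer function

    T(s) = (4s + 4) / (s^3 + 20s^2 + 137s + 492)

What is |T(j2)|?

Substitute s = j2: numerator = 4 + j8, denominator = 412 + j266.
|T(j2)| = |4 + j8| / |412 + j266| = 8.9443 / 490.41 ≈ 0.01824.

|T(j2)| ≈ 0.01824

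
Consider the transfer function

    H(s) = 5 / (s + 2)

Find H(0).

H(0) = 5/2 ≈ 2.500

Set s = 0: H(0) = (5) / (2) = 5/2.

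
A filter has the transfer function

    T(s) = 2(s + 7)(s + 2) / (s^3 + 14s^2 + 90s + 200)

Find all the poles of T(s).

s = -5 + 5j, -5 - 5j, -4

The poles are the roots of the denominator s^3 + 14s^2 + 90s + 200 = 0.
Trying s = -4: the polynomial evaluates to 0, so (s + 4) is a factor.
Dividing out leaves s^2 + 10s + 50 = 0.
The quadratic formula then gives s = -5 ± 5j.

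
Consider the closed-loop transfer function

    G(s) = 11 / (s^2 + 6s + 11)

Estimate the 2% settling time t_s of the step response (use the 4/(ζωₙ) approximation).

Comparing s^2 + 6s + 11 to s^2 + 2ζωₙs + ωₙ²: ωₙ = √11 ≈ 3.317 rad/s and ζ = 6/(2·√11) ≈ 0.9045.
ζωₙ = 6/2 = 3, so t_s ≈ 4/(ζωₙ) = 4/3 ≈ 1.333 s.

t_s ≈ 1.333 s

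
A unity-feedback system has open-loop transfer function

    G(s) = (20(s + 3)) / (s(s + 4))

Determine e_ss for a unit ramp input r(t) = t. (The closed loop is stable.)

e_ss = 0.06667

G(s) has one pole at the origin.
This is a Type 1 system. Kv = lim_{s→0} s·G(s) = 60/4 = 15.
e_ss = 1/Kv = 1/(15) = 1/15 ≈ 0.06667.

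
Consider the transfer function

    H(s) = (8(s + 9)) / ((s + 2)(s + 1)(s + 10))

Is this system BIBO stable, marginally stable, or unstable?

The poles can be read from the denominator factors: s = -2, -1, -10.
Since all poles lie strictly in the left half-plane, the system is stable.

stable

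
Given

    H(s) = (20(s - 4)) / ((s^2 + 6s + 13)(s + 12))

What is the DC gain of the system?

H(0) = -20/39 ≈ -0.5128

At s = 0 each factor (s + a) contributes a and each (s^2 + bs + c) contributes c.
H(0) = 20·(-4) / ((13) · (12)) = -80/156 = -20/39.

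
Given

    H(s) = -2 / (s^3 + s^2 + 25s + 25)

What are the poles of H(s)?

The poles are the roots of the denominator s^3 + s^2 + 25s + 25 = 0.
Trying s = -1: the polynomial evaluates to 0, so (s + 1) is a factor.
Dividing out leaves s^2 + 25 = 0.
The quadratic formula then gives s = 0 ± 5j.

s = ±5j, -1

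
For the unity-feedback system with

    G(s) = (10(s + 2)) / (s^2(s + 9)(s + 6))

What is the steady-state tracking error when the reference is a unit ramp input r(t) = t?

e_ss = 0

G(s) has 2 poles at the origin.
This is a Type 2 system; for a ramp input the steady-state error is zero.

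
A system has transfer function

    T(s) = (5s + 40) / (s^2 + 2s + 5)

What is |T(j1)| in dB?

Substitute s = j1: numerator = 40 + j5, denominator = 4 + j2.
|T(j1)| = |40 + j5| / |4 + j2| = 40.311 / 4.4721 ≈ 9.014.
In decibels: 20·log₁₀(9.014) ≈ 19.1 dB.

|T(j1)|_dB ≈ 19.1 dB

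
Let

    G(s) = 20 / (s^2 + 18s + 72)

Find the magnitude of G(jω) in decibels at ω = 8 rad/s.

Substitute s = j8: numerator = 20, denominator = 8 + j144.
|G(j8)| = |20| / |8 + j144| = 20 / 144.22 ≈ 0.1387.
In decibels: 20·log₁₀(0.1387) ≈ -17.2 dB.

|G(j8)|_dB ≈ -17.2 dB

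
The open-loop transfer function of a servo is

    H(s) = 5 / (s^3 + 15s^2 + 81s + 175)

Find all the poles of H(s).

The poles are the roots of the denominator s^3 + 15s^2 + 81s + 175 = 0.
Trying s = -7: the polynomial evaluates to 0, so (s + 7) is a factor.
Dividing out leaves s^2 + 8s + 25 = 0.
The quadratic formula then gives s = -4 ± 3j.

s = -4 + 3j, -4 - 3j, -7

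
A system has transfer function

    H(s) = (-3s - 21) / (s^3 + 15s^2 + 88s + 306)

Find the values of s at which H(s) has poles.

s = -3 + 5j, -3 - 5j, -9

The poles are the roots of the denominator s^3 + 15s^2 + 88s + 306 = 0.
Trying s = -9: the polynomial evaluates to 0, so (s + 9) is a factor.
Dividing out leaves s^2 + 6s + 34 = 0.
The quadratic formula then gives s = -3 ± 5j.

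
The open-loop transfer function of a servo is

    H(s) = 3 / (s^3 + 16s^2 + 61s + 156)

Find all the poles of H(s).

s = -2 ± 3j, -12

The poles are the roots of the denominator s^3 + 16s^2 + 61s + 156 = 0.
Trying s = -12: the polynomial evaluates to 0, so (s + 12) is a factor.
Dividing out leaves s^2 + 4s + 13 = 0.
The quadratic formula then gives s = -2 ± 3j.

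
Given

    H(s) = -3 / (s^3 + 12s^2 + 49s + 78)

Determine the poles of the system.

s = -3 + 2j, -3 - 2j, -6

The poles are the roots of the denominator s^3 + 12s^2 + 49s + 78 = 0.
Trying s = -6: the polynomial evaluates to 0, so (s + 6) is a factor.
Dividing out leaves s^2 + 6s + 13 = 0.
The quadratic formula then gives s = -3 ± 2j.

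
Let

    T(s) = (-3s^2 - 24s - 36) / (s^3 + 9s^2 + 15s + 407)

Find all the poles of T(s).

s = 1 + 6j, 1 - 6j, -11

The poles are the roots of the denominator s^3 + 9s^2 + 15s + 407 = 0.
Trying s = -11: the polynomial evaluates to 0, so (s + 11) is a factor.
Dividing out leaves s^2 - 2s + 37 = 0.
The quadratic formula then gives s = 1 ± 6j.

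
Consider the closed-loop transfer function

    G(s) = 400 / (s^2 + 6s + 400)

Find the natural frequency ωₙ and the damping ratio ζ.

Compare the denominator to the standard form s^2 + 2ζωₙs + ωₙ².
ωₙ² = 400, so ωₙ = 20 rad/s.
2ζωₙ = 6, so ζ = 6/(2·20) = 0.15.

ωₙ = 20 rad/s, ζ = 0.15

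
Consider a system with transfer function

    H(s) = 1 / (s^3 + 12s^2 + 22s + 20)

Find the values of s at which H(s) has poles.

The poles are the roots of the denominator s^3 + 12s^2 + 22s + 20 = 0.
Trying s = -10: the polynomial evaluates to 0, so (s + 10) is a factor.
Dividing out leaves s^2 + 2s + 2 = 0.
The quadratic formula then gives s = -1 ± 1j.

s = -1 + j, -1 - j, -10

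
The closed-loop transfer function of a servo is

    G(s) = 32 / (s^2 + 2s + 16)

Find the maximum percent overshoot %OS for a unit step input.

Comparing s^2 + 2s + 16 to s^2 + 2ζωₙs + ωₙ²: ωₙ = 4 rad/s and ζ = 2/(2·4) = 0.25.
%OS = 100·exp(−πζ/√(1−ζ²)) = 100·exp(−π·0.25/√(1−0.25²)) ≈ 44.4%.

%OS ≈ 44.4%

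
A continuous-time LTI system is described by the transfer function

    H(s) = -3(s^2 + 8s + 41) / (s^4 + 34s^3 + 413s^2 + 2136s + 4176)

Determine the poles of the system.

s = -12, -5 + 2j, -5 - 2j, -12

The poles are the roots of the denominator s^4 + 34s^3 + 413s^2 + 2136s + 4176 = 0.
Trying s = -12: the polynomial evaluates to 0, so (s + 12) is a factor.
Dividing out leaves s^3 + 22s^2 + 149s + 348 = 0.
This factors further as (s^2 + 10s + 29)(s + 12) = 0.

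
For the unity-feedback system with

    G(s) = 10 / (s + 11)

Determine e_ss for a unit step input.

e_ss = 0.5238

G(s) has no poles at the origin.
This is a Type 0 system. Kp = lim_{s→0} G(s) = 10/11.
e_ss = 1/(1 + Kp) = 1/(1 + 10/11) = 11/21 ≈ 0.5238.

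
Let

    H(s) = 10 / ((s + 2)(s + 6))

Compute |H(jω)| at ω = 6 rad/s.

Substitute s = j6: numerator = 10, denominator = -24 + j48.
|H(j6)| = |10| / |-24 + j48| = 10 / 53.666 ≈ 0.1863.

|H(j6)| ≈ 0.1863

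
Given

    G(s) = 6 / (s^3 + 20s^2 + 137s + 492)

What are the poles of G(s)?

The poles are the roots of the denominator s^3 + 20s^2 + 137s + 492 = 0.
Trying s = -12: the polynomial evaluates to 0, so (s + 12) is a factor.
Dividing out leaves s^2 + 8s + 41 = 0.
The quadratic formula then gives s = -4 ± 5j.

s = -4 + 5j, -4 - 5j, -12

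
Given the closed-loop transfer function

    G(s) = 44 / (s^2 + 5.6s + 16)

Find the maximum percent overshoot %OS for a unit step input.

%OS ≈ 4.60%

Comparing s^2 + 5.6s + 16 to s^2 + 2ζωₙs + ωₙ²: ωₙ = 4 rad/s and ζ = 5.6/(2·4) = 0.7.
%OS = 100·exp(−πζ/√(1−ζ²)) = 100·exp(−π·0.7/√(1−0.7²)) ≈ 4.60%.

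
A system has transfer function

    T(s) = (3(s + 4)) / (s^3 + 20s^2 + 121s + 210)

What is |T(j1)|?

|T(j1)| ≈ 0.05504

Substitute s = j1: numerator = 12 + j3, denominator = 190 + j120.
|T(j1)| = |12 + j3| / |190 + j120| = 12.369 / 224.72 ≈ 0.05504.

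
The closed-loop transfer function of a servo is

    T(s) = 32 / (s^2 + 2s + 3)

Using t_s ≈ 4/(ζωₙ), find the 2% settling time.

Comparing s^2 + 2s + 3 to s^2 + 2ζωₙs + ωₙ²: ωₙ = √3 ≈ 1.732 rad/s and ζ = 2/(2·√3) ≈ 0.5774.
ζωₙ = 2/2 = 1, so t_s ≈ 4/(ζωₙ) = 4/1 = 4 s.

t_s ≈ 4 s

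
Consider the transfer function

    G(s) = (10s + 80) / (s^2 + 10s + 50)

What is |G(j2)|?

|G(j2)| ≈ 1.644

Substitute s = j2: numerator = 80 + j20, denominator = 46 + j20.
|G(j2)| = |80 + j20| / |46 + j20| = 82.462 / 50.160 ≈ 1.644.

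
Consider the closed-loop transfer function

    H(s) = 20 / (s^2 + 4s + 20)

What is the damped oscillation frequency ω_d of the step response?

Comparing s^2 + 4s + 20 to s^2 + 2ζωₙs + ωₙ²: ωₙ = √20 ≈ 4.472 rad/s and ζ = 4/(2·√20) ≈ 0.4472.
ζωₙ = 4/2 = 2, so ω_d = ωₙ√(1−ζ²) = √(ωₙ² − (ζωₙ)²) = √(20 − 2²) = √16 = 4 rad/s.

ω_d = 4 rad/s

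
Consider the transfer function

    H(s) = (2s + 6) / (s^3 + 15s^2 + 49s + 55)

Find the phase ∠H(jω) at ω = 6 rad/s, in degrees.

At s = j6: numerator = 6 + j12, denominator = -485 + j78.
∠H = ∠num − ∠den = 63.435° − (170.86°) = -107.4°.

∠H(j6) ≈ -107.4°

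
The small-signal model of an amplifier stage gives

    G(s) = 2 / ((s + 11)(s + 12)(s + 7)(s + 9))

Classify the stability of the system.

The poles can be read from the denominator factors: s = -11, -12, -7, -9.
Since all poles lie strictly in the left half-plane, the system is stable.

stable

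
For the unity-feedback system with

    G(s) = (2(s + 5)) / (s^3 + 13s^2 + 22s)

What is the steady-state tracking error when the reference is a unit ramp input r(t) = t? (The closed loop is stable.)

G(s) has one pole at the origin.
This is a Type 1 system. Kv = lim_{s→0} s·G(s) = 10/22 = 5/11.
e_ss = 1/Kv = 1/(5/11) = 11/5 ≈ 2.200.

e_ss = 2.200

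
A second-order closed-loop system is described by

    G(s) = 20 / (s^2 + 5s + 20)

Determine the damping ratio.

ζ ≈ 0.5590

Compare the denominator to the standard form s^2 + 2ζωₙs + ωₙ².
ωₙ² = 20, so ωₙ = √20 ≈ 4.472 rad/s.
2ζωₙ = 5, so ζ = 5/(2·√20) ≈ 0.5590.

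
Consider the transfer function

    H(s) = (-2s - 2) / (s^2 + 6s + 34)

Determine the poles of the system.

s = -3 ± 5j

The poles are the roots of the denominator s^2 + 6s + 34 = 0.
Using the quadratic formula: s = (-6 ± √(-100))/2 = -3 ± 5j.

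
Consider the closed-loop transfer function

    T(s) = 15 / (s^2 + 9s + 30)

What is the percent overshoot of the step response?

%OS ≈ 1.08%

Comparing s^2 + 9s + 30 to s^2 + 2ζωₙs + ωₙ²: ωₙ = √30 ≈ 5.477 rad/s and ζ = 9/(2·√30) ≈ 0.8216.
%OS = 100·exp(−πζ/√(1−ζ²)) = 100·exp(−π·0.8216/√(1−0.8216²)) ≈ 1.08%.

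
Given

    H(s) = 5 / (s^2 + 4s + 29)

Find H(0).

H(0) = 5/29 ≈ 0.1724

Set s = 0: H(0) = (5) / (29) = 5/29.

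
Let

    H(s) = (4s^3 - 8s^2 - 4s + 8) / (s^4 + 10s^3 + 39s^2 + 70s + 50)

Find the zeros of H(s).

s = 1, 2, -1

Set the numerator to zero: 4s^3 - 8s^2 - 4s + 8 = 0, i.e. 4·(s^3 - 2s^2 - s + 2) = 0.
Factoring: (s - 1)(s - 2)(s + 1) = 0.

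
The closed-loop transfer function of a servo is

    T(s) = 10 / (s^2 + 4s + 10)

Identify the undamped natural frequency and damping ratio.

ωₙ ≈ 3.162 rad/s, ζ ≈ 0.6325

Compare the denominator to the standard form s^2 + 2ζωₙs + ωₙ².
ωₙ² = 10, so ωₙ = √10 ≈ 3.162 rad/s.
2ζωₙ = 4, so ζ = 4/(2·√10) ≈ 0.6325.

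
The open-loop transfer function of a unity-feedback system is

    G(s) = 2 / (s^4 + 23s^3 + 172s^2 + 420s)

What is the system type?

The denominator has 1 factor of s at the origin (free integrator), so this is a Type 1 system.

Type 1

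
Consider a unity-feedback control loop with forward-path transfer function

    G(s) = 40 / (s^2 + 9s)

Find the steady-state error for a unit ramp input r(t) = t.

e_ss = 0.2250

G(s) has one pole at the origin.
This is a Type 1 system. Kv = lim_{s→0} s·G(s) = 40/9.
e_ss = 1/Kv = 1/(40/9) = 9/40 ≈ 0.2250.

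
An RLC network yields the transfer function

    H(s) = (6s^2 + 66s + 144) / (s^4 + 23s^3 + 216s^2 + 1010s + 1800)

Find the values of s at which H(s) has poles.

The poles are the roots of the denominator s^4 + 23s^3 + 216s^2 + 1010s + 1800 = 0.
Trying s = -4: the polynomial evaluates to 0, so (s + 4) is a factor.
Dividing out leaves s^3 + 19s^2 + 140s + 450 = 0.
This factors further as (s^2 + 10s + 50)(s + 9) = 0.

s = -5 + 5j, -5 - 5j, -4, -9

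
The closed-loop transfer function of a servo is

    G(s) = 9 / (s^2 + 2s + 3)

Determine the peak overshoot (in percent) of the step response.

%OS ≈ 10.8%

Comparing s^2 + 2s + 3 to s^2 + 2ζωₙs + ωₙ²: ωₙ = √3 ≈ 1.732 rad/s and ζ = 2/(2·√3) ≈ 0.5774.
%OS = 100·exp(−πζ/√(1−ζ²)) = 100·exp(−π·0.5774/√(1−0.5774²)) ≈ 10.8%.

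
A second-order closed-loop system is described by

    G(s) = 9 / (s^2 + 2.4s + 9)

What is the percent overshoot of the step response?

Comparing s^2 + 2.4s + 9 to s^2 + 2ζωₙs + ωₙ²: ωₙ = 3 rad/s and ζ = 2.4/(2·3) = 0.4.
%OS = 100·exp(−πζ/√(1−ζ²)) = 100·exp(−π·0.4/√(1−0.4²)) ≈ 25.4%.

%OS ≈ 25.4%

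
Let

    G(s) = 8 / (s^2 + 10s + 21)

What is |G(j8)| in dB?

Substitute s = j8: numerator = 8, denominator = -43 + j80.
|G(j8)| = |8| / |-43 + j80| = 8 / 90.824 ≈ 0.08808.
In decibels: 20·log₁₀(0.08808) ≈ -21.1 dB.

|G(j8)|_dB ≈ -21.1 dB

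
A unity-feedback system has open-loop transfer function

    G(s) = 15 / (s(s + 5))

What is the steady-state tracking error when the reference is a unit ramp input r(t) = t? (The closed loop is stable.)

G(s) has one pole at the origin.
This is a Type 1 system. Kv = lim_{s→0} s·G(s) = 15/5 = 3.
e_ss = 1/Kv = 1/(3) = 1/3 ≈ 0.3333.

e_ss = 0.3333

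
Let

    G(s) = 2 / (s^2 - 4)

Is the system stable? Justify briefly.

unstable

The denominator s^2 - 4 factors as (s - 2)(s + 2), giving poles at s = 2, -2.
Since the pole(s) at s = 2 lie in the right half-plane, the system is unstable.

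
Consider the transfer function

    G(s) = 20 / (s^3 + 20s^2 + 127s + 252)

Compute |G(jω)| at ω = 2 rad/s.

Substitute s = j2: numerator = 20, denominator = 172 + j246.
|G(j2)| = |20| / |172 + j246| = 20 / 300.17 ≈ 0.06663.

|G(j2)| ≈ 0.06663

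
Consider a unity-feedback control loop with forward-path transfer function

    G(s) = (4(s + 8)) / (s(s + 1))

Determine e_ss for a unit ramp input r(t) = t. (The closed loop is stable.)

e_ss = 0.03125

G(s) has one pole at the origin.
This is a Type 1 system. Kv = lim_{s→0} s·G(s) = 32/1.
e_ss = 1/Kv = 1/(32) = 1/32 ≈ 0.03125.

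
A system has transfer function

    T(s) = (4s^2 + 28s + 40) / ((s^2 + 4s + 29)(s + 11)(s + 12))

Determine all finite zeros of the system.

s = -5, -2

Set the numerator to zero: 4s^2 + 28s + 40 = 0, i.e. 4·(s^2 + 7s + 10) = 0.
Factoring: (s + 5)(s + 2) = 0.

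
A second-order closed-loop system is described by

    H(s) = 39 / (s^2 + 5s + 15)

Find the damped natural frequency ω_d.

Comparing s^2 + 5s + 15 to s^2 + 2ζωₙs + ωₙ²: ωₙ = √15 ≈ 3.873 rad/s and ζ = 5/(2·√15) ≈ 0.6455.
ζωₙ = 5/2 = 2.5, so ω_d = ωₙ√(1−ζ²) = √(ωₙ² − (ζωₙ)²) = √(15 − 2.5²) = √8.75 ≈ 2.958 rad/s.

ω_d ≈ 2.958 rad/s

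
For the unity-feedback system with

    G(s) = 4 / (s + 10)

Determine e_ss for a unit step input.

e_ss = 0.7143

G(s) has no poles at the origin.
This is a Type 0 system. Kp = lim_{s→0} G(s) = 4/10 = 2/5.
e_ss = 1/(1 + Kp) = 1/(1 + 2/5) = 5/7 ≈ 0.7143.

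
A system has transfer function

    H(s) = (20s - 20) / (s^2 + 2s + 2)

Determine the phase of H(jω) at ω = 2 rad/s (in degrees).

∠H(j2) ≈ 0°

At s = j2: numerator = -20 + j40, denominator = -2 + j4.
∠H = ∠num − ∠den = 116.57° − (116.57°) = 0°.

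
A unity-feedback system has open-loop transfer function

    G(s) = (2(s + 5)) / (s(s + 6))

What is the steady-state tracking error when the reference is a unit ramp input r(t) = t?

G(s) has one pole at the origin.
This is a Type 1 system. Kv = lim_{s→0} s·G(s) = 10/6 = 5/3.
e_ss = 1/Kv = 1/(5/3) = 3/5 ≈ 0.6000.

e_ss = 0.6000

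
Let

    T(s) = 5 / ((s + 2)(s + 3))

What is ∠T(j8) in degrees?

∠T(j8) ≈ -145.4°

At s = j8: numerator = 5, denominator = -58 + j40.
∠T = ∠num − ∠den = 0° − (145.41°) = -145.4°.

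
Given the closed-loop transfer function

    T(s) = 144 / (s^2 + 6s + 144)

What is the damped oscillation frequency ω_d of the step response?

ω_d ≈ 11.62 rad/s

Comparing s^2 + 6s + 144 to s^2 + 2ζωₙs + ωₙ²: ωₙ = 12 rad/s and ζ = 6/(2·12) = 0.25.
ζωₙ = 6/2 = 3, so ω_d = ωₙ√(1−ζ²) = √(ωₙ² − (ζωₙ)²) = √(144 − 3²) = √135 ≈ 11.62 rad/s.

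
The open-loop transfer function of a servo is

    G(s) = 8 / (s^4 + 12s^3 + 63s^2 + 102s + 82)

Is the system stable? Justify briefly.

The denominator s^4 + 12s^3 + 63s^2 + 102s + 82 factors as (s^2 + 2s + 2)(s^2 + 10s + 41), giving poles at s = -1 + j, -1 - j, -5 + 4j, -5 - 4j.
Since all poles lie strictly in the left half-plane, the system is stable.

stable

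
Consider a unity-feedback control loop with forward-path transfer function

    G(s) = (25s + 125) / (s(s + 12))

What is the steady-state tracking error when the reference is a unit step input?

e_ss = 0

G(s) has one pole at the origin.
This is a Type 1 system; for a step input the steady-state error is zero.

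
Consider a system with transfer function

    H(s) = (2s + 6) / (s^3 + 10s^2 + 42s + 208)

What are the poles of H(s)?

The poles are the roots of the denominator s^3 + 10s^2 + 42s + 208 = 0.
Trying s = -8: the polynomial evaluates to 0, so (s + 8) is a factor.
Dividing out leaves s^2 + 2s + 26 = 0.
The quadratic formula then gives s = -1 ± 5j.

s = -1 ± 5j, -8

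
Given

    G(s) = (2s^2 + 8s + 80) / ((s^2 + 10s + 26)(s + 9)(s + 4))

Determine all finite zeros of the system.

Set the numerator to zero: 2s^2 + 8s + 80 = 0, i.e. 2·(s^2 + 4s + 40) = 0.
Factoring: (s^2 + 4s + 40) = 0.

s = -2 + 6j, -2 - 6j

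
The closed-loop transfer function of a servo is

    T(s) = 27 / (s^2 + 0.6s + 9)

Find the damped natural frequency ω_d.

ω_d ≈ 2.985 rad/s

Comparing s^2 + 0.6s + 9 to s^2 + 2ζωₙs + ωₙ²: ωₙ = 3 rad/s and ζ = 0.6/(2·3) = 0.1.
ζωₙ = 0.6/2 = 0.3, so ω_d = ωₙ√(1−ζ²) = √(ωₙ² − (ζωₙ)²) = √(9 − 0.3²) = √8.91 ≈ 2.985 rad/s.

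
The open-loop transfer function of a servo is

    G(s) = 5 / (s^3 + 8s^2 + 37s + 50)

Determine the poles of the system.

s = -3 + 4j, -3 - 4j, -2

The poles are the roots of the denominator s^3 + 8s^2 + 37s + 50 = 0.
Trying s = -2: the polynomial evaluates to 0, so (s + 2) is a factor.
Dividing out leaves s^2 + 6s + 25 = 0.
The quadratic formula then gives s = -3 ± 4j.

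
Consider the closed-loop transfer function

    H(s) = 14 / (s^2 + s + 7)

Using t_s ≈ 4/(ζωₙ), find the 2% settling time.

Comparing s^2 + s + 7 to s^2 + 2ζωₙs + ωₙ²: ωₙ = √7 ≈ 2.646 rad/s and ζ = 1/(2·√7) ≈ 0.1890.
ζωₙ = 1/2 = 0.5, so t_s ≈ 4/(ζωₙ) = 4/0.5 = 8 s.

t_s ≈ 8 s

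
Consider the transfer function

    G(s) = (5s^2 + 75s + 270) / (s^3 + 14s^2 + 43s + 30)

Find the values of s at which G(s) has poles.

The poles are the roots of the denominator s^3 + 14s^2 + 43s + 30 = 0.
Trying s = -10: the polynomial evaluates to 0, so (s + 10) is a factor.
Dividing out leaves s^2 + 4s + 3 = 0.
Factoring the quadratic: (s + 3)(s + 1) = 0.

s = -10, -3, -1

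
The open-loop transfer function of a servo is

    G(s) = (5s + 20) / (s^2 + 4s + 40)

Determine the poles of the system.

s = -2 ± 6j

The poles are the roots of the denominator s^2 + 4s + 40 = 0.
Using the quadratic formula: s = (-4 ± √(-144))/2 = -2 ± 6j.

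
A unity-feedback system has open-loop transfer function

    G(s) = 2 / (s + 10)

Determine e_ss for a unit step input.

e_ss = 0.8333

G(s) has no poles at the origin.
This is a Type 0 system. Kp = lim_{s→0} G(s) = 2/10 = 1/5.
e_ss = 1/(1 + Kp) = 1/(1 + 1/5) = 5/6 ≈ 0.8333.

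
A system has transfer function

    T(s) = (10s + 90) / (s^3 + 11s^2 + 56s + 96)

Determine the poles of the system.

The poles are the roots of the denominator s^3 + 11s^2 + 56s + 96 = 0.
Trying s = -3: the polynomial evaluates to 0, so (s + 3) is a factor.
Dividing out leaves s^2 + 8s + 32 = 0.
The quadratic formula then gives s = -4 ± 4j.

s = -4 ± 4j, -3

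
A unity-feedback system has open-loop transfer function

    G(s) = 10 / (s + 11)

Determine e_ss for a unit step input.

e_ss = 0.5238

G(s) has no poles at the origin.
This is a Type 0 system. Kp = lim_{s→0} G(s) = 10/11.
e_ss = 1/(1 + Kp) = 1/(1 + 10/11) = 11/21 ≈ 0.5238.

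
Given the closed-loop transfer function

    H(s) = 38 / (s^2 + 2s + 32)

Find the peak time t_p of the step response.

t_p ≈ 0.5642 s

Comparing s^2 + 2s + 32 to s^2 + 2ζωₙs + ωₙ²: ωₙ = √32 ≈ 5.657 rad/s and ζ = 2/(2·√32) ≈ 0.1768.
ζωₙ = 2/2 = 1, so ω_d = ωₙ√(1−ζ²) = √(ωₙ² − (ζωₙ)²) = √(32 − 1²) = √31 ≈ 5.568 rad/s.
t_p = π/ω_d = π/5.568 ≈ 0.5642 s.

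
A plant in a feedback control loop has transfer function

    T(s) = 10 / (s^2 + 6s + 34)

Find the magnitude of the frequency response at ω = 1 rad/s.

|T(j1)| ≈ 0.2981

Substitute s = j1: numerator = 10, denominator = 33 + j6.
|T(j1)| = |10| / |33 + j6| = 10 / 33.541 ≈ 0.2981.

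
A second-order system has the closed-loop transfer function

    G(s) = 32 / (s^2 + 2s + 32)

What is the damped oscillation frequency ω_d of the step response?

Comparing s^2 + 2s + 32 to s^2 + 2ζωₙs + ωₙ²: ωₙ = √32 ≈ 5.657 rad/s and ζ = 2/(2·√32) ≈ 0.1768.
ζωₙ = 2/2 = 1, so ω_d = ωₙ√(1−ζ²) = √(ωₙ² − (ζωₙ)²) = √(32 − 1²) = √31 ≈ 5.568 rad/s.

ω_d ≈ 5.568 rad/s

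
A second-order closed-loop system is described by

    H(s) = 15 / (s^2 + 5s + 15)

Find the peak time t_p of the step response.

Comparing s^2 + 5s + 15 to s^2 + 2ζωₙs + ωₙ²: ωₙ = √15 ≈ 3.873 rad/s and ζ = 5/(2·√15) ≈ 0.6455.
ζωₙ = 5/2 = 2.5, so ω_d = ωₙ√(1−ζ²) = √(ωₙ² − (ζωₙ)²) = √(15 − 2.5²) = √8.75 ≈ 2.958 rad/s.
t_p = π/ω_d = π/2.958 ≈ 1.062 s.

t_p ≈ 1.062 s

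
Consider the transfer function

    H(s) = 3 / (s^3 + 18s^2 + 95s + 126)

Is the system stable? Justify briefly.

The denominator s^3 + 18s^2 + 95s + 126 factors as (s + 2)(s + 7)(s + 9), giving poles at s = -2, -7, -9.
Since all poles lie strictly in the left half-plane, the system is stable.

stable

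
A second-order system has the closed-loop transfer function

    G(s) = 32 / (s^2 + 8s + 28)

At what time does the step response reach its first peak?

Comparing s^2 + 8s + 28 to s^2 + 2ζωₙs + ωₙ²: ωₙ = √28 ≈ 5.292 rad/s and ζ = 8/(2·√28) ≈ 0.7559.
ζωₙ = 8/2 = 4, so ω_d = ωₙ√(1−ζ²) = √(ωₙ² − (ζωₙ)²) = √(28 − 4²) = √12 ≈ 3.464 rad/s.
t_p = π/ω_d = π/3.464 ≈ 0.9069 s.

t_p ≈ 0.9069 s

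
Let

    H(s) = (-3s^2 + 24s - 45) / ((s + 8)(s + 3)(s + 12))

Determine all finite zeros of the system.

s = 3, 5

Set the numerator to zero: -3s^2 + 24s - 45 = 0, i.e. -3·(s^2 - 8s + 15) = 0.
Factoring: (s - 3)(s - 5) = 0.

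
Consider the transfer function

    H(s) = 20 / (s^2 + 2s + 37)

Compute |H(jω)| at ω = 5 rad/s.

Substitute s = j5: numerator = 20, denominator = 12 + j10.
|H(j5)| = |20| / |12 + j10| = 20 / 15.620 ≈ 1.280.

|H(j5)| ≈ 1.280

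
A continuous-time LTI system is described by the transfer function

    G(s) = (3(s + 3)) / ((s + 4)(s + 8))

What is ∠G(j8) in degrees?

∠G(j8) ≈ -38.99°

At s = j8: numerator = 9 + j24, denominator = -32 + j96.
∠G = ∠num − ∠den = 69.444° − (108.43°) = -38.99°.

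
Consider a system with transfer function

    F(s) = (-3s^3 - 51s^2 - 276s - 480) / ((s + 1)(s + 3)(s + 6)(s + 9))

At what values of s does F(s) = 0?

s = -4, -8, -5

Set the numerator to zero: -3s^3 - 51s^2 - 276s - 480 = 0, i.e. -3·(s^3 + 17s^2 + 92s + 160) = 0.
Factoring: (s + 4)(s + 8)(s + 5) = 0.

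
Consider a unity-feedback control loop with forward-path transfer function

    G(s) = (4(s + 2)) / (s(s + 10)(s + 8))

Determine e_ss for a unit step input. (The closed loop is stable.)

e_ss = 0

G(s) has one pole at the origin.
This is a Type 1 system; for a step input the steady-state error is zero.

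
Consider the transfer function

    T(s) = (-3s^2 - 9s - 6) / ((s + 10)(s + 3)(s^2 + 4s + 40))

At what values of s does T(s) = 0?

s = -2, -1

Set the numerator to zero: -3s^2 - 9s - 6 = 0, i.e. -3·(s^2 + 3s + 2) = 0.
Factoring: (s + 2)(s + 1) = 0.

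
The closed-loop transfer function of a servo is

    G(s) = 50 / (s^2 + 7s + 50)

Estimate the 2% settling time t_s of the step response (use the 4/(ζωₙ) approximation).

t_s ≈ 1.143 s

Comparing s^2 + 7s + 50 to s^2 + 2ζωₙs + ωₙ²: ωₙ = √50 ≈ 7.071 rad/s and ζ = 7/(2·√50) ≈ 0.4950.
ζωₙ = 7/2 = 3.5, so t_s ≈ 4/(ζωₙ) = 4/3.5 ≈ 1.143 s.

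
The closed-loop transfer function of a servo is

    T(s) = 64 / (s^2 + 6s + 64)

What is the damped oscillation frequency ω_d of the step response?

ω_d ≈ 7.416 rad/s

Comparing s^2 + 6s + 64 to s^2 + 2ζωₙs + ωₙ²: ωₙ = 8 rad/s and ζ = 6/(2·8) = 0.375.
ζωₙ = 6/2 = 3, so ω_d = ωₙ√(1−ζ²) = √(ωₙ² − (ζωₙ)²) = √(64 − 3²) = √55 ≈ 7.416 rad/s.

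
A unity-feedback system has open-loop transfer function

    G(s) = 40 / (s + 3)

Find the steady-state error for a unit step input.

e_ss = 0.06977

G(s) has no poles at the origin.
This is a Type 0 system. Kp = lim_{s→0} G(s) = 40/3.
e_ss = 1/(1 + Kp) = 1/(1 + 40/3) = 3/43 ≈ 0.06977.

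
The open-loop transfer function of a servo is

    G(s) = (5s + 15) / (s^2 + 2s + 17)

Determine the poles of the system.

s = -1 ± 4j

The poles are the roots of the denominator s^2 + 2s + 17 = 0.
Using the quadratic formula: s = (-2 ± √(-64))/2 = -1 ± 4j.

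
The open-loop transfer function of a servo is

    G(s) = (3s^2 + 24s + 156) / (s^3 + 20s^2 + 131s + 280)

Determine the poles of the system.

The poles are the roots of the denominator s^3 + 20s^2 + 131s + 280 = 0.
Trying s = -5: the polynomial evaluates to 0, so (s + 5) is a factor.
Dividing out leaves s^2 + 15s + 56 = 0.
Factoring the quadratic: (s + 7)(s + 8) = 0.

s = -5, -7, -8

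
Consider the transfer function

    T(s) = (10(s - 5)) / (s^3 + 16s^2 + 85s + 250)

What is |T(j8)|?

|T(j8)| ≈ 0.1191

Substitute s = j8: numerator = -50 + j80, denominator = -774 + j168.
|T(j8)| = |-50 + j80| / |-774 + j168| = 94.340 / 792.02 ≈ 0.1191.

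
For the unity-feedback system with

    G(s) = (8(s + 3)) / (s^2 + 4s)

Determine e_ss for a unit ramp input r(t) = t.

e_ss = 0.1667

G(s) has one pole at the origin.
This is a Type 1 system. Kv = lim_{s→0} s·G(s) = 24/4 = 6.
e_ss = 1/Kv = 1/(6) = 1/6 ≈ 0.1667.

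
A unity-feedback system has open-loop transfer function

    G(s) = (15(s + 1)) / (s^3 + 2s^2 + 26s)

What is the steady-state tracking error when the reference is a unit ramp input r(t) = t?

G(s) has one pole at the origin.
This is a Type 1 system. Kv = lim_{s→0} s·G(s) = 15/26.
e_ss = 1/Kv = 1/(15/26) = 26/15 ≈ 1.733.

e_ss = 1.733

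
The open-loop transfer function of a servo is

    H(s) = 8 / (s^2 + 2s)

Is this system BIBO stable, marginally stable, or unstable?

The denominator s^2 + 2s factors as s(s + 2), giving poles at s = 0, -2.
Since the simple pole(s) at s = 0 lie on the jω-axis with none in the right half-plane, the system is marginally stable.

marginally stable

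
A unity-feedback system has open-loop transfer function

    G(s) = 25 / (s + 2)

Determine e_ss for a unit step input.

G(s) has no poles at the origin.
This is a Type 0 system. Kp = lim_{s→0} G(s) = 25/2.
e_ss = 1/(1 + Kp) = 1/(1 + 25/2) = 2/27 ≈ 0.07407.

e_ss = 0.07407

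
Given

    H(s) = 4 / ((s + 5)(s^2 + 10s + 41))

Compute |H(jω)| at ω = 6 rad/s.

|H(j6)| ≈ 0.008506

Substitute s = j6: numerator = 4, denominator = -335 + j330.
|H(j6)| = |4| / |-335 + j330| = 4 / 470.24 ≈ 0.008506.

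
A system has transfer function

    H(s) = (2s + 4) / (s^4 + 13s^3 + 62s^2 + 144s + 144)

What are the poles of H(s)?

s = -3, -6, -2 + 2j, -2 - 2j

The poles are the roots of the denominator s^4 + 13s^3 + 62s^2 + 144s + 144 = 0.
Trying s = -3: the polynomial evaluates to 0, so (s + 3) is a factor.
Dividing out leaves s^3 + 10s^2 + 32s + 48 = 0.
This factors further as (s + 6)(s^2 + 4s + 8) = 0.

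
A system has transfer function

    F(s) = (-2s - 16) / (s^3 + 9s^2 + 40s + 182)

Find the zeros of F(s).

Set the numerator to zero: -2s - 16 = 0, i.e. -2·(s + 8) = 0.
So s = -8.

s = -8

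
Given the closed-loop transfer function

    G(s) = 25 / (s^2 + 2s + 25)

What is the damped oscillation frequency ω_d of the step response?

ω_d ≈ 4.899 rad/s

Comparing s^2 + 2s + 25 to s^2 + 2ζωₙs + ωₙ²: ωₙ = 5 rad/s and ζ = 2/(2·5) = 0.2.
ζωₙ = 2/2 = 1, so ω_d = ωₙ√(1−ζ²) = √(ωₙ² − (ζωₙ)²) = √(25 − 1²) = √24 ≈ 4.899 rad/s.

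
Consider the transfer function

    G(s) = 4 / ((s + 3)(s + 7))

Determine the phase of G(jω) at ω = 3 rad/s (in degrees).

∠G(j3) ≈ -68.20°

At s = j3: numerator = 4, denominator = 12 + j30.
∠G = ∠num − ∠den = 0° − (68.199°) = -68.20°.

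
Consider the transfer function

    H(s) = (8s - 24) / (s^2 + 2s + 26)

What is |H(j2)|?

|H(j2)| ≈ 1.290

Substitute s = j2: numerator = -24 + j16, denominator = 22 + j4.
|H(j2)| = |-24 + j16| / |22 + j4| = 28.844 / 22.361 ≈ 1.290.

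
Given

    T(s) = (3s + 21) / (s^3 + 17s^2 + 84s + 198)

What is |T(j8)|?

|T(j8)| ≈ 0.03527

Substitute s = j8: numerator = 21 + j24, denominator = -890 + j160.
|T(j8)| = |21 + j24| / |-890 + j160| = 31.890 / 904.27 ≈ 0.03527.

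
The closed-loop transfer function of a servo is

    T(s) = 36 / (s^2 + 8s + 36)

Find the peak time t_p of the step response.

t_p ≈ 0.7025 s

Comparing s^2 + 8s + 36 to s^2 + 2ζωₙs + ωₙ²: ωₙ = 6 rad/s and ζ = 8/(2·6) ≈ 0.6667.
ζωₙ = 8/2 = 4, so ω_d = ωₙ√(1−ζ²) = √(ωₙ² − (ζωₙ)²) = √(36 − 4²) = √20 ≈ 4.472 rad/s.
t_p = π/ω_d = π/4.472 ≈ 0.7025 s.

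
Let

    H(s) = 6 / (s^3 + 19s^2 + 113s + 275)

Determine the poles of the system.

s = -4 + 3j, -4 - 3j, -11

The poles are the roots of the denominator s^3 + 19s^2 + 113s + 275 = 0.
Trying s = -11: the polynomial evaluates to 0, so (s + 11) is a factor.
Dividing out leaves s^2 + 8s + 25 = 0.
The quadratic formula then gives s = -4 ± 3j.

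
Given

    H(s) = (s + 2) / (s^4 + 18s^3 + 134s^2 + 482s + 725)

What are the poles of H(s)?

s = -4 ± 3j, -5 ± 2j

The poles are the roots of the denominator s^4 + 18s^3 + 134s^2 + 482s + 725 = 0.
No real roots exist; factor into two real quadratics: (s^2 + 8s + 25)(s^2 + 10s + 29) = 0.
Each quadratic gives a conjugate pair via the quadratic formula.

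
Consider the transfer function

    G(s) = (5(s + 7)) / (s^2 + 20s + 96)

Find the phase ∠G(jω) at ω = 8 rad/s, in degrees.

At s = j8: numerator = 35 + j40, denominator = 32 + j160.
∠G = ∠num − ∠den = 48.814° − (78.690°) = -29.88°.

∠G(j8) ≈ -29.88°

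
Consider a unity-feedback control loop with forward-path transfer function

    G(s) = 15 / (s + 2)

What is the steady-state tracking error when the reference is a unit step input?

G(s) has no poles at the origin.
This is a Type 0 system. Kp = lim_{s→0} G(s) = 15/2.
e_ss = 1/(1 + Kp) = 1/(1 + 15/2) = 2/17 ≈ 0.1176.

e_ss = 0.1176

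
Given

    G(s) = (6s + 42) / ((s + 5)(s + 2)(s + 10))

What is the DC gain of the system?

G(0) = 21/50 ≈ 0.4200

Set s = 0: G(0) = (42) / (100) = 21/50.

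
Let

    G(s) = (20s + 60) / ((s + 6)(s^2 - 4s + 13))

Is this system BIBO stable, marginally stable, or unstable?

unstable

The poles can be read from the denominator factors: s = -6, 2 + 3j, 2 - 3j.
Since the pole(s) at s = 2 ± 3j lie in the right half-plane, the system is unstable.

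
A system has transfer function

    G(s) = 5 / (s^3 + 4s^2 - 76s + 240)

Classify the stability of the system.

The denominator s^3 + 4s^2 - 76s + 240 factors as (s^2 - 8s + 20)(s + 12), giving poles at s = 4 ± 2j, -12.
Since the pole(s) at s = 4 ± 2j lie in the right half-plane, the system is unstable.

unstable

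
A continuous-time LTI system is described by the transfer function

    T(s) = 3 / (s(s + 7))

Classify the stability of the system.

marginally stable

The poles can be read from the denominator factors: s = 0, -7.
Since the simple pole(s) at s = 0 lie on the jω-axis with none in the right half-plane, the system is marginally stable.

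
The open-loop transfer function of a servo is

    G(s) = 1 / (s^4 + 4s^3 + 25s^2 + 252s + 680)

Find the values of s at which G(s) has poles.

The poles are the roots of the denominator s^4 + 4s^3 + 25s^2 + 252s + 680 = 0.
No real roots exist; factor into two real quadratics: (s^2 - 4s + 40)(s^2 + 8s + 17) = 0.
Each quadratic gives a conjugate pair via the quadratic formula.

s = 2 ± 6j, -4 ± j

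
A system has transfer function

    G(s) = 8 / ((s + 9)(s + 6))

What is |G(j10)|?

|G(j10)| ≈ 0.05099

Substitute s = j10: numerator = 8, denominator = -46 + j150.
|G(j10)| = |8| / |-46 + j150| = 8 / 156.89 ≈ 0.05099.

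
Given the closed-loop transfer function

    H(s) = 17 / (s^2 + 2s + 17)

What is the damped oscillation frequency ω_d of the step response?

Comparing s^2 + 2s + 17 to s^2 + 2ζωₙs + ωₙ²: ωₙ = √17 ≈ 4.123 rad/s and ζ = 2/(2·√17) ≈ 0.2425.
ζωₙ = 2/2 = 1, so ω_d = ωₙ√(1−ζ²) = √(ωₙ² − (ζωₙ)²) = √(17 − 1²) = √16 = 4 rad/s.

ω_d = 4 rad/s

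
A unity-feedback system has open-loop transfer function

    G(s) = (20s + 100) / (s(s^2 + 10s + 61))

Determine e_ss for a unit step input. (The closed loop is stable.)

G(s) has one pole at the origin.
This is a Type 1 system; for a step input the steady-state error is zero.

e_ss = 0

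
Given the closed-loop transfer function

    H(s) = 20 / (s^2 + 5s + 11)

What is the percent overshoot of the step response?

Comparing s^2 + 5s + 11 to s^2 + 2ζωₙs + ωₙ²: ωₙ = √11 ≈ 3.317 rad/s and ζ = 5/(2·√11) ≈ 0.7538.
%OS = 100·exp(−πζ/√(1−ζ²)) = 100·exp(−π·0.7538/√(1−0.7538²)) ≈ 2.72%.

%OS ≈ 2.72%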